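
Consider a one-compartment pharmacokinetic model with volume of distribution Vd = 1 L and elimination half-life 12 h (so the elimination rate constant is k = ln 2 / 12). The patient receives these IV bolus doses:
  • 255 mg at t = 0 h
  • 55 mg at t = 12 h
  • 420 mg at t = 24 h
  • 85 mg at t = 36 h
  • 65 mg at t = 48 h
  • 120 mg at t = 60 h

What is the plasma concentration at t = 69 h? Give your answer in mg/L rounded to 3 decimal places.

141.311 mg/L

k = ln 2 / 12 = 0.05776 per h
Dose 1 (255 mg at t=0 h): 255·exp(−0.05776·69) = 4.738 mg/L
Dose 2 (55 mg at t=12 h): 55·exp(−0.05776·57) = 2.044 mg/L
Dose 3 (420 mg at t=24 h): 420·exp(−0.05776·45) = 31.217 mg/L
Dose 4 (85 mg at t=36 h): 85·exp(−0.05776·33) = 12.635 mg/L
Dose 5 (65 mg at t=48 h): 65·exp(−0.05776·21) = 19.325 mg/L
Dose 6 (120 mg at t=60 h): 120·exp(−0.05776·9) = 71.352 mg/L
C(69) = 4.738 + 2.044 + 31.217 + 12.635 + 19.325 + 71.352 = 141.311 mg/L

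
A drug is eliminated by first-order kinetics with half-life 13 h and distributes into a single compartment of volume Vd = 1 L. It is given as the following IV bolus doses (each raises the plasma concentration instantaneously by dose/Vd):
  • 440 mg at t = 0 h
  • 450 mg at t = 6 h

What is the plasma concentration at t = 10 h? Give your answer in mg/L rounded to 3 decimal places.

k = ln 2 / 13 = 0.05332 per h
Dose 1 (440 mg at t=0 h): 440·exp(−0.05332·10) = 258.161 mg/L
Dose 2 (450 mg at t=6 h): 450·exp(−0.05332·4) = 363.570 mg/L
C(10) = 258.161 + 363.570 = 621.731 mg/L

621.731 mg/L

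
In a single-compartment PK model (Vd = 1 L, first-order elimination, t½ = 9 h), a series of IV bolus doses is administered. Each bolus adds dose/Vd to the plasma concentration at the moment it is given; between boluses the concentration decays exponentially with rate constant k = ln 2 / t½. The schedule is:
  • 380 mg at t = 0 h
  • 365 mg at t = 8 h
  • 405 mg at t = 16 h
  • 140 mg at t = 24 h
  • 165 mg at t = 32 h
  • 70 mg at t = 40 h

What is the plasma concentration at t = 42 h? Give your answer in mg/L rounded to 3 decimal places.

k = ln 2 / 9 = 0.07702 per h
Dose 1 (380 mg at t=0 h): 380·exp(−0.07702·42) = 14.962 mg/L
Dose 2 (365 mg at t=8 h): 365·exp(−0.07702·34) = 26.611 mg/L
Dose 3 (405 mg at t=16 h): 405·exp(−0.07702·26) = 54.678 mg/L
Dose 4 (140 mg at t=24 h): 140·exp(−0.07702·18) = 35.000 mg/L
Dose 5 (165 mg at t=32 h): 165·exp(−0.07702·10) = 76.385 mg/L
Dose 6 (70 mg at t=40 h): 70·exp(−0.07702·2) = 60.007 mg/L
C(42) = 14.962 + 26.611 + 54.678 + 35.000 + 76.385 + 60.007 = 267.643 mg/L

267.643 mg/L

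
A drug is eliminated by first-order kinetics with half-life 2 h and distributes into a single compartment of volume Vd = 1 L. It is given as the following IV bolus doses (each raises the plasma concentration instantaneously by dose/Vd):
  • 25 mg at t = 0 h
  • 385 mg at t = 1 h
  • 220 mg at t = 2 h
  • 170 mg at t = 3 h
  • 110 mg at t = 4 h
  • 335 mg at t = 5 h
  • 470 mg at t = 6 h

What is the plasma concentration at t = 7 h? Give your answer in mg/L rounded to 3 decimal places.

k = ln 2 / 2 = 0.34657 per h
Dose 1 (25 mg at t=0 h): 25·exp(−0.34657·7) = 2.210 mg/L
Dose 2 (385 mg at t=1 h): 385·exp(−0.34657·6) = 48.125 mg/L
Dose 3 (220 mg at t=2 h): 220·exp(−0.34657·5) = 38.891 mg/L
Dose 4 (170 mg at t=3 h): 170·exp(−0.34657·4) = 42.500 mg/L
Dose 5 (110 mg at t=4 h): 110·exp(−0.34657·3) = 38.891 mg/L
Dose 6 (335 mg at t=5 h): 335·exp(−0.34657·2) = 167.500 mg/L
Dose 7 (470 mg at t=6 h): 470·exp(−0.34657·1) = 332.340 mg/L
C(7) = 2.210 + 48.125 + 38.891 + 42.500 + 38.891 + 167.500 + 332.340 = 670.457 mg/L

670.457 mg/L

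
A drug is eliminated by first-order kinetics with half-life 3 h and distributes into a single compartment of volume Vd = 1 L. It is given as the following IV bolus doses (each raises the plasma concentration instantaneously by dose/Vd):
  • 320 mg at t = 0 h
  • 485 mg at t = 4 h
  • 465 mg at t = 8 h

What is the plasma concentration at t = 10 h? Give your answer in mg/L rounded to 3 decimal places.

445.930 mg/L

k = ln 2 / 3 = 0.23105 per h
Dose 1 (320 mg at t=0 h): 320·exp(−0.23105·10) = 31.748 mg/L
Dose 2 (485 mg at t=4 h): 485·exp(−0.23105·6) = 121.250 mg/L
Dose 3 (465 mg at t=8 h): 465·exp(−0.23105·2) = 292.932 mg/L
C(10) = 31.748 + 121.250 + 292.932 = 445.930 mg/L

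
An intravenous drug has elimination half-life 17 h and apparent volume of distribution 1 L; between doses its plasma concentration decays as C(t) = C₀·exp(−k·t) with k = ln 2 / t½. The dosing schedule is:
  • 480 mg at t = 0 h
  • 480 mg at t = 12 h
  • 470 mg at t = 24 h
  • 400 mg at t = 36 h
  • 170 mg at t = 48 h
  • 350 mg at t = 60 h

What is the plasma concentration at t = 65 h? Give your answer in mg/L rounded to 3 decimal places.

670.593 mg/L

k = ln 2 / 17 = 0.04077 per h
Dose 1 (480 mg at t=0 h): 480·exp(−0.04077·65) = 33.903 mg/L
Dose 2 (480 mg at t=12 h): 480·exp(−0.04077·53) = 55.301 mg/L
Dose 3 (470 mg at t=24 h): 470·exp(−0.04077·41) = 88.325 mg/L
Dose 4 (400 mg at t=36 h): 400·exp(−0.04077·29) = 122.613 mg/L
Dose 5 (170 mg at t=48 h): 170·exp(−0.04077·17) = 85.000 mg/L
Dose 6 (350 mg at t=60 h): 350·exp(−0.04077·5) = 285.450 mg/L
C(65) = 33.903 + 55.301 + 88.325 + 122.613 + 85.000 + 285.450 = 670.593 mg/L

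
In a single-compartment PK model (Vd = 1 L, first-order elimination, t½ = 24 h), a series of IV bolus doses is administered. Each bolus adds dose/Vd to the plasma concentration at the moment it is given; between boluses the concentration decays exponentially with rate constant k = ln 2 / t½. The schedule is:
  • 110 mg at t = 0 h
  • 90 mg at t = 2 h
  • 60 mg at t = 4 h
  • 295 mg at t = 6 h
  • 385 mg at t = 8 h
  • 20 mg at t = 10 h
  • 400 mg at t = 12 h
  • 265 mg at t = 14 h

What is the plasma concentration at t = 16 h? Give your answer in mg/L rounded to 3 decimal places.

k = ln 2 / 24 = 0.02888 per h
Dose 1 (110 mg at t=0 h): 110·exp(−0.02888·16) = 69.296 mg/L
Dose 2 (90 mg at t=2 h): 90·exp(−0.02888·14) = 60.068 mg/L
Dose 3 (60 mg at t=4 h): 60·exp(−0.02888·12) = 42.426 mg/L
Dose 4 (295 mg at t=6 h): 295·exp(−0.02888·10) = 221.000 mg/L
Dose 5 (385 mg at t=8 h): 385·exp(−0.02888·8) = 305.575 mg/L
Dose 6 (20 mg at t=10 h): 20·exp(−0.02888·6) = 16.818 mg/L
Dose 7 (400 mg at t=12 h): 400·exp(−0.02888·4) = 356.359 mg/L
Dose 8 (265 mg at t=14 h): 265·exp(−0.02888·2) = 250.127 mg/L
C(16) = 69.296 + 60.068 + 42.426 + 221.000 + 305.575 + 16.818 + 356.359 + 250.127 = 1321.669 mg/L

1321.669 mg/L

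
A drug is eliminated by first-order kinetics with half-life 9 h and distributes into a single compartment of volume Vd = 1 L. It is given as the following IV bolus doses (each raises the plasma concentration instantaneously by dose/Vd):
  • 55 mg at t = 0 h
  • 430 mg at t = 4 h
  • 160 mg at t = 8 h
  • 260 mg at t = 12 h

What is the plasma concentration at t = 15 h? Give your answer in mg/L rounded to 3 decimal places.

k = ln 2 / 9 = 0.07702 per h
Dose 1 (55 mg at t=0 h): 55·exp(−0.07702·15) = 17.324 mg/L
Dose 2 (430 mg at t=4 h): 430·exp(−0.07702·11) = 184.307 mg/L
Dose 3 (160 mg at t=8 h): 160·exp(−0.07702·7) = 93.322 mg/L
Dose 4 (260 mg at t=12 h): 260·exp(−0.07702·3) = 206.362 mg/L
C(15) = 17.324 + 184.307 + 93.322 + 206.362 = 501.316 mg/L

501.316 mg/L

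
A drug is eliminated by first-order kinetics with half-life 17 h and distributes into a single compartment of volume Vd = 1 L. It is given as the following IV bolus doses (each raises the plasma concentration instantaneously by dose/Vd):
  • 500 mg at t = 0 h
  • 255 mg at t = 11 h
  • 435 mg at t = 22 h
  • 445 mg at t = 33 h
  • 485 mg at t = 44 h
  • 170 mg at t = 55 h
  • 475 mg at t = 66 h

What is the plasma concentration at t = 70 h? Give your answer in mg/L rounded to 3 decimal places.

k = ln 2 / 17 = 0.04077 per h
Dose 1 (500 mg at t=0 h): 500·exp(−0.04077·70) = 28.803 mg/L
Dose 2 (255 mg at t=11 h): 255·exp(−0.04077·59) = 23.003 mg/L
Dose 3 (435 mg at t=22 h): 435·exp(−0.04077·48) = 61.450 mg/L
Dose 4 (445 mg at t=33 h): 445·exp(−0.04077·37) = 98.441 mg/L
Dose 5 (485 mg at t=44 h): 485·exp(−0.04077·26) = 168.013 mg/L
Dose 6 (170 mg at t=55 h): 170·exp(−0.04077·15) = 92.222 mg/L
Dose 7 (475 mg at t=66 h): 475·exp(−0.04077·4) = 403.518 mg/L
C(70) = 28.803 + 23.003 + 61.450 + 98.441 + 168.013 + 92.222 + 403.518 = 875.450 mg/L

875.450 mg/L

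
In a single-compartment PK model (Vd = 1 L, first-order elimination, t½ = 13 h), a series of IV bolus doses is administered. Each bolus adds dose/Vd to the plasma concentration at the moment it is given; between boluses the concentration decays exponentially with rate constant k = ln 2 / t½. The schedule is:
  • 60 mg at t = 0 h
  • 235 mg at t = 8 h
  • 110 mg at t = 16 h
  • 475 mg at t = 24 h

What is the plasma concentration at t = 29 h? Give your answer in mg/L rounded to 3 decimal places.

508.324 mg/L

k = ln 2 / 13 = 0.05332 per h
Dose 1 (60 mg at t=0 h): 60·exp(−0.05332·29) = 12.783 mg/L
Dose 2 (235 mg at t=8 h): 235·exp(−0.05332·21) = 76.699 mg/L
Dose 3 (110 mg at t=16 h): 110·exp(−0.05332·13) = 55.000 mg/L
Dose 4 (475 mg at t=24 h): 475·exp(−0.05332·5) = 363.842 mg/L
C(29) = 12.783 + 76.699 + 55.000 + 363.842 = 508.324 mg/L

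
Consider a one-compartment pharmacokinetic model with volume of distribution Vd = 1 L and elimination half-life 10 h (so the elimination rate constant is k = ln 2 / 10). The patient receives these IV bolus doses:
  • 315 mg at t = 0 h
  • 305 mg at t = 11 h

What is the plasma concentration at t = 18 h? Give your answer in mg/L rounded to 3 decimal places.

278.210 mg/L

k = ln 2 / 10 = 0.06931 per h
Dose 1 (315 mg at t=0 h): 315·exp(−0.06931·18) = 90.460 mg/L
Dose 2 (305 mg at t=11 h): 305·exp(−0.06931·7) = 187.750 mg/L
C(18) = 90.460 + 187.750 = 278.210 mg/L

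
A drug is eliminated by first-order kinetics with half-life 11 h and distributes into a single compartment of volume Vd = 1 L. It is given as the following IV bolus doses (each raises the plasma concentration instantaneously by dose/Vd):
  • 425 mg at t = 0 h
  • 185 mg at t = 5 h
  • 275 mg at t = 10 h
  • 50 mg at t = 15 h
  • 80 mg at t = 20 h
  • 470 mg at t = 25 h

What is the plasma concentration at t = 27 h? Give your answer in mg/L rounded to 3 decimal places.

k = ln 2 / 11 = 0.06301 per h
Dose 1 (425 mg at t=0 h): 425·exp(−0.06301·27) = 77.535 mg/L
Dose 2 (185 mg at t=5 h): 185·exp(−0.06301·22) = 46.250 mg/L
Dose 3 (275 mg at t=10 h): 275·exp(−0.06301·17) = 94.212 mg/L
Dose 4 (50 mg at t=15 h): 50·exp(−0.06301·12) = 23.473 mg/L
Dose 5 (80 mg at t=20 h): 80·exp(−0.06301·7) = 51.467 mg/L
Dose 6 (470 mg at t=25 h): 470·exp(−0.06301·2) = 414.348 mg/L
C(27) = 77.535 + 46.250 + 94.212 + 23.473 + 51.467 + 414.348 = 707.284 mg/L

707.284 mg/L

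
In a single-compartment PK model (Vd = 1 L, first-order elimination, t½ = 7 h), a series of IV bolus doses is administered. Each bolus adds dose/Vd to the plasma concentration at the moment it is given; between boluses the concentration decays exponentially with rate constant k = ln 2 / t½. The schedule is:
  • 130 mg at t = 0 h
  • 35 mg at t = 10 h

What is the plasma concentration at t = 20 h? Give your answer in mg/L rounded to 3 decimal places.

30.944 mg/L

k = ln 2 / 7 = 0.09902 per h
Dose 1 (130 mg at t=0 h): 130·exp(−0.09902·20) = 17.941 mg/L
Dose 2 (35 mg at t=10 h): 35·exp(−0.09902·10) = 13.002 mg/L
C(20) = 17.941 + 13.002 = 30.944 mg/L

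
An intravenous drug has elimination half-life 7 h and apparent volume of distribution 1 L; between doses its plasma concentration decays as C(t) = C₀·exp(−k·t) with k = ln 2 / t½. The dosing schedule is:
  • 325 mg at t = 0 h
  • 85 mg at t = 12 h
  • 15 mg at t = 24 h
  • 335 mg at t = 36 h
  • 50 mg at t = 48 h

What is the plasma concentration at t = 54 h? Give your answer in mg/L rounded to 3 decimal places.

87.607 mg/L

k = ln 2 / 7 = 0.09902 per h
Dose 1 (325 mg at t=0 h): 325·exp(−0.09902·54) = 1.548 mg/L
Dose 2 (85 mg at t=12 h): 85·exp(−0.09902·42) = 1.328 mg/L
Dose 3 (15 mg at t=24 h): 15·exp(−0.09902·30) = 0.769 mg/L
Dose 4 (335 mg at t=36 h): 335·exp(−0.09902·18) = 56.360 mg/L
Dose 5 (50 mg at t=48 h): 50·exp(−0.09902·6) = 27.602 mg/L
C(54) = 1.548 + 1.328 + 0.769 + 56.360 + 27.602 = 87.607 mg/L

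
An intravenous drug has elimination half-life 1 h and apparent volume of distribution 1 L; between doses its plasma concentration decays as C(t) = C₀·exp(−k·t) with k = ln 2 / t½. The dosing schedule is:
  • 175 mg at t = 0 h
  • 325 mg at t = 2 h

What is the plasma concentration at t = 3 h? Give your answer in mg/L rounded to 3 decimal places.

184.375 mg/L

k = ln 2 / 1 = 0.69315 per h
Dose 1 (175 mg at t=0 h): 175·exp(−0.69315·3) = 21.875 mg/L
Dose 2 (325 mg at t=2 h): 325·exp(−0.69315·1) = 162.500 mg/L
C(3) = 21.875 + 162.500 = 184.375 mg/L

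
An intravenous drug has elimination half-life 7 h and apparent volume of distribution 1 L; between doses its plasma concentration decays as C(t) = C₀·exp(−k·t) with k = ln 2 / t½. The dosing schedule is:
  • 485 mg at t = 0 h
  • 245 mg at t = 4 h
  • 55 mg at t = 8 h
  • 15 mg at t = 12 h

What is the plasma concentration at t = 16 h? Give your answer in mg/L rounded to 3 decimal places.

209.132 mg/L

k = ln 2 / 7 = 0.09902 per h
Dose 1 (485 mg at t=0 h): 485·exp(−0.09902·16) = 99.466 mg/L
Dose 2 (245 mg at t=4 h): 245·exp(−0.09902·12) = 74.665 mg/L
Dose 3 (55 mg at t=8 h): 55·exp(−0.09902·8) = 24.907 mg/L
Dose 4 (15 mg at t=12 h): 15·exp(−0.09902·4) = 10.094 mg/L
C(16) = 99.466 + 74.665 + 24.907 + 10.094 = 209.132 mg/L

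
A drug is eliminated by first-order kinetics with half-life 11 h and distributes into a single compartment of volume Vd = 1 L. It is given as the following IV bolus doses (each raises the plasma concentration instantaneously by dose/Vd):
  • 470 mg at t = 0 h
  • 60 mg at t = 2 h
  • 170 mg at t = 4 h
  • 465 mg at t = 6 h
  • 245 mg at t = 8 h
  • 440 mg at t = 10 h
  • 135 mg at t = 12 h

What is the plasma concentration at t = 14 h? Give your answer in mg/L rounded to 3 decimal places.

k = ln 2 / 11 = 0.06301 per h
Dose 1 (470 mg at t=0 h): 470·exp(−0.06301·14) = 194.522 mg/L
Dose 2 (60 mg at t=2 h): 60·exp(−0.06301·12) = 28.168 mg/L
Dose 3 (170 mg at t=4 h): 170·exp(−0.06301·10) = 90.528 mg/L
Dose 4 (465 mg at t=6 h): 465·exp(−0.06301·8) = 280.881 mg/L
Dose 5 (245 mg at t=8 h): 245·exp(−0.06301·6) = 167.868 mg/L
Dose 6 (440 mg at t=10 h): 440·exp(−0.06301·4) = 341.969 mg/L
Dose 7 (135 mg at t=12 h): 135·exp(−0.06301·2) = 119.015 mg/L
C(14) = 194.522 + 28.168 + 90.528 + 280.881 + 167.868 + 341.969 + 119.015 = 1222.951 mg/L

1222.951 mg/L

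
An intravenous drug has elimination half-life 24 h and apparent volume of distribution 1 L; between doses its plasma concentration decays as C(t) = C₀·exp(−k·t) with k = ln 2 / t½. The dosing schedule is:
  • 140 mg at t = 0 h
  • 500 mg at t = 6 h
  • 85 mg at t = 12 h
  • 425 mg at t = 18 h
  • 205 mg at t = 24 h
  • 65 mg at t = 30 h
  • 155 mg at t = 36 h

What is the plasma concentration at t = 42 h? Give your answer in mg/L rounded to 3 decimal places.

k = ln 2 / 24 = 0.02888 per h
Dose 1 (140 mg at t=0 h): 140·exp(−0.02888·42) = 41.622 mg/L
Dose 2 (500 mg at t=6 h): 500·exp(−0.02888·36) = 176.777 mg/L
Dose 3 (85 mg at t=12 h): 85·exp(−0.02888·30) = 35.738 mg/L
Dose 4 (425 mg at t=18 h): 425·exp(−0.02888·24) = 212.500 mg/L
Dose 5 (205 mg at t=24 h): 205·exp(−0.02888·18) = 121.894 mg/L
Dose 6 (65 mg at t=30 h): 65·exp(−0.02888·12) = 45.962 mg/L
Dose 7 (155 mg at t=36 h): 155·exp(−0.02888·6) = 130.339 mg/L
C(42) = 41.622 + 176.777 + 35.738 + 212.500 + 121.894 + 45.962 + 130.339 = 764.832 mg/L

764.832 mg/L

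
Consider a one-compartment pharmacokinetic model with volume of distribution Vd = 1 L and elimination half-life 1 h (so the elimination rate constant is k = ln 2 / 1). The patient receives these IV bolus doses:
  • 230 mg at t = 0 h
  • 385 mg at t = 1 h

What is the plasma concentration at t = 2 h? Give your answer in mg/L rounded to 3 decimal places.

k = ln 2 / 1 = 0.69315 per h
Dose 1 (230 mg at t=0 h): 230·exp(−0.69315·2) = 57.500 mg/L
Dose 2 (385 mg at t=1 h): 385·exp(−0.69315·1) = 192.500 mg/L
C(2) = 57.500 + 192.500 = 250.000 mg/L

250.000 mg/L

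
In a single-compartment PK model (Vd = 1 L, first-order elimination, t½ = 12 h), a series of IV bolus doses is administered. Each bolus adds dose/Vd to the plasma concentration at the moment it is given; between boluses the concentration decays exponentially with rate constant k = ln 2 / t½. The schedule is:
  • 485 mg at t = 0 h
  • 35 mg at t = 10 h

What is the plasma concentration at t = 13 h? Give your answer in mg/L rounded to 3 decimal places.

k = ln 2 / 12 = 0.05776 per h
Dose 1 (485 mg at t=0 h): 485·exp(−0.05776·13) = 228.890 mg/L
Dose 2 (35 mg at t=10 h): 35·exp(−0.05776·3) = 29.431 mg/L
C(13) = 228.890 + 29.431 = 258.321 mg/L

258.321 mg/L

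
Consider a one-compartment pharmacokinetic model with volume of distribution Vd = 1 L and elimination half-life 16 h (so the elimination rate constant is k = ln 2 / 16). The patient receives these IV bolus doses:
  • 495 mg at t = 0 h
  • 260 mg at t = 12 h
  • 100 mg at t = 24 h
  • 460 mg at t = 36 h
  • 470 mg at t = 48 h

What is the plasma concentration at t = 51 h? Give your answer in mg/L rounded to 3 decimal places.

786.280 mg/L

k = ln 2 / 16 = 0.04332 per h
Dose 1 (495 mg at t=0 h): 495·exp(−0.04332·51) = 54.334 mg/L
Dose 2 (260 mg at t=12 h): 260·exp(−0.04332·39) = 47.997 mg/L
Dose 3 (100 mg at t=24 h): 100·exp(−0.04332·27) = 31.046 mg/L
Dose 4 (460 mg at t=36 h): 460·exp(−0.04332·15) = 240.183 mg/L
Dose 5 (470 mg at t=48 h): 470·exp(−0.04332·3) = 412.719 mg/L
C(51) = 54.334 + 47.997 + 31.046 + 240.183 + 412.719 = 786.280 mg/L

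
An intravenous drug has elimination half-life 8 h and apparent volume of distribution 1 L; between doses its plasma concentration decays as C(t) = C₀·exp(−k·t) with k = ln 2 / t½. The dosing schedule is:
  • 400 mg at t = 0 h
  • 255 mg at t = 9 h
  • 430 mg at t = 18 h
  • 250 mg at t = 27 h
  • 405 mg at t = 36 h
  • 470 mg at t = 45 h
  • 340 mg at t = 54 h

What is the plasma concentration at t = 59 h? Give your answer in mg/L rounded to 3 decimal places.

449.109 mg/L

k = ln 2 / 8 = 0.08664 per h
Dose 1 (400 mg at t=0 h): 400·exp(−0.08664·59) = 2.410 mg/L
Dose 2 (255 mg at t=9 h): 255·exp(−0.08664·50) = 3.350 mg/L
Dose 3 (430 mg at t=18 h): 430·exp(−0.08664·41) = 12.322 mg/L
Dose 4 (250 mg at t=27 h): 250·exp(−0.08664·32) = 15.625 mg/L
Dose 5 (405 mg at t=36 h): 405·exp(−0.08664·23) = 55.207 mg/L
Dose 6 (470 mg at t=45 h): 470·exp(−0.08664·14) = 139.732 mg/L
Dose 7 (340 mg at t=54 h): 340·exp(−0.08664·5) = 220.463 mg/L
C(59) = 2.410 + 3.350 + 12.322 + 15.625 + 55.207 + 139.732 + 220.463 = 449.109 mg/L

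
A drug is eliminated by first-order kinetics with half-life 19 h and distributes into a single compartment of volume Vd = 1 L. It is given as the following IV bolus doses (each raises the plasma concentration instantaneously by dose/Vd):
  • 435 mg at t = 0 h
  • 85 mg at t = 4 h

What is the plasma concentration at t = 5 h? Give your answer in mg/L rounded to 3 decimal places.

444.424 mg/L

k = ln 2 / 19 = 0.03648 per h
Dose 1 (435 mg at t=0 h): 435·exp(−0.03648·5) = 362.469 mg/L
Dose 2 (85 mg at t=4 h): 85·exp(−0.03648·1) = 81.955 mg/L
C(5) = 362.469 + 81.955 = 444.424 mg/L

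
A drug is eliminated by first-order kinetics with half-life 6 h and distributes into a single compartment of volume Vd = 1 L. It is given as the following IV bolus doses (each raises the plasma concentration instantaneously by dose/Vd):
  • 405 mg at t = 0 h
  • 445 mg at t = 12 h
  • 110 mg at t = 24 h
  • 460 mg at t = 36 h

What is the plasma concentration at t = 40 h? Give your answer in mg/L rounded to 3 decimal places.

k = ln 2 / 6 = 0.11552 per h
Dose 1 (405 mg at t=0 h): 405·exp(−0.11552·40) = 3.986 mg/L
Dose 2 (445 mg at t=12 h): 445·exp(−0.11552·28) = 17.521 mg/L
Dose 3 (110 mg at t=24 h): 110·exp(−0.11552·16) = 17.324 mg/L
Dose 4 (460 mg at t=36 h): 460·exp(−0.11552·4) = 289.782 mg/L
C(40) = 3.986 + 17.521 + 17.324 + 289.782 = 328.613 mg/L

328.613 mg/L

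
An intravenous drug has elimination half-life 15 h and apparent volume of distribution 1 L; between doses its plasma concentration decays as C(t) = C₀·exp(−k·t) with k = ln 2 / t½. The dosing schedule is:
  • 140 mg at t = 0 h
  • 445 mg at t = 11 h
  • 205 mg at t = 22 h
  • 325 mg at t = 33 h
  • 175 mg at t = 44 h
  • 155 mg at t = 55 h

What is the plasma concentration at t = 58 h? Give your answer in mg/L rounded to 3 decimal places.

k = ln 2 / 15 = 0.04621 per h
Dose 1 (140 mg at t=0 h): 140·exp(−0.04621·58) = 9.597 mg/L
Dose 2 (445 mg at t=11 h): 445·exp(−0.04621·47) = 50.715 mg/L
Dose 3 (205 mg at t=22 h): 205·exp(−0.04621·36) = 38.840 mg/L
Dose 4 (325 mg at t=33 h): 325·exp(−0.04621·25) = 102.369 mg/L
Dose 5 (175 mg at t=44 h): 175·exp(−0.04621·14) = 91.638 mg/L
Dose 6 (155 mg at t=55 h): 155·exp(−0.04621·3) = 134.935 mg/L
C(58) = 9.597 + 50.715 + 38.840 + 102.369 + 91.638 + 134.935 = 428.094 mg/L

428.094 mg/L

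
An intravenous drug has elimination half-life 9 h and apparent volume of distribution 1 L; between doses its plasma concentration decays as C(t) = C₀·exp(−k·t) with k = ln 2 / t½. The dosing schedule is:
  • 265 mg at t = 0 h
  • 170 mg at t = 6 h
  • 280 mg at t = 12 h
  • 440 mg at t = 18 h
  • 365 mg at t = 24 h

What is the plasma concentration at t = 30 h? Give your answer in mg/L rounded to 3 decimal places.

527.614 mg/L

k = ln 2 / 9 = 0.07702 per h
Dose 1 (265 mg at t=0 h): 265·exp(−0.07702·30) = 26.291 mg/L
Dose 2 (170 mg at t=6 h): 170·exp(−0.07702·24) = 26.773 mg/L
Dose 3 (280 mg at t=12 h): 280·exp(−0.07702·18) = 70.000 mg/L
Dose 4 (440 mg at t=18 h): 440·exp(−0.07702·12) = 174.614 mg/L
Dose 5 (365 mg at t=24 h): 365·exp(−0.07702·6) = 229.936 mg/L
C(30) = 26.291 + 26.773 + 70.000 + 174.614 + 229.936 = 527.614 mg/L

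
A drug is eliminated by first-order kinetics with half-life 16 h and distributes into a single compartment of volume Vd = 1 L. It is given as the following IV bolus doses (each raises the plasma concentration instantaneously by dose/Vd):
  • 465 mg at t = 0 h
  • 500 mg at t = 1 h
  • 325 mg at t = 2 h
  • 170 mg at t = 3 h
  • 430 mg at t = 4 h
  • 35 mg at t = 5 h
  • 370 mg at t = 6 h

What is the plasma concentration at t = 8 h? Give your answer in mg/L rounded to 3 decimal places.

k = ln 2 / 16 = 0.04332 per h
Dose 1 (465 mg at t=0 h): 465·exp(−0.04332·8) = 328.805 mg/L
Dose 2 (500 mg at t=1 h): 500·exp(−0.04332·7) = 369.207 mg/L
Dose 3 (325 mg at t=2 h): 325·exp(−0.04332·6) = 250.609 mg/L
Dose 4 (170 mg at t=3 h): 170·exp(−0.04332·5) = 136.892 mg/L
Dose 5 (430 mg at t=4 h): 430·exp(−0.04332·4) = 361.585 mg/L
Dose 6 (35 mg at t=5 h): 35·exp(−0.04332·3) = 30.734 mg/L
Dose 7 (370 mg at t=6 h): 370·exp(−0.04332·2) = 339.291 mg/L
C(8) = 328.805 + 369.207 + 250.609 + 136.892 + 361.585 + 30.734 + 339.291 = 1817.123 mg/L

1817.123 mg/L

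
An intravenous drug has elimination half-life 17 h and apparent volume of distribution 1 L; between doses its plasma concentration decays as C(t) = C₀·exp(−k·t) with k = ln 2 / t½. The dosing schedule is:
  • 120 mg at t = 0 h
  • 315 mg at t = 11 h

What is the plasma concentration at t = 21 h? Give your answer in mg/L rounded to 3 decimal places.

k = ln 2 / 17 = 0.04077 per h
Dose 1 (120 mg at t=0 h): 120·exp(−0.04077·21) = 50.971 mg/L
Dose 2 (315 mg at t=11 h): 315·exp(−0.04077·10) = 209.524 mg/L
C(21) = 50.971 + 209.524 = 260.495 mg/L

260.495 mg/L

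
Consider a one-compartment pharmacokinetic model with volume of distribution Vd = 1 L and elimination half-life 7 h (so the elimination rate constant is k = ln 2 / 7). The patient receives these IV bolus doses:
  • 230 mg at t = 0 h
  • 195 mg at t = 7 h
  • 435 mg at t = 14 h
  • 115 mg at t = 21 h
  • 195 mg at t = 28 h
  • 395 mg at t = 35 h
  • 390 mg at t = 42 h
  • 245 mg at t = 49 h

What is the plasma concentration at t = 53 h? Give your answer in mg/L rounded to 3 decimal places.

396.199 mg/L

k = ln 2 / 7 = 0.09902 per h
Dose 1 (230 mg at t=0 h): 230·exp(−0.09902·53) = 1.209 mg/L
Dose 2 (195 mg at t=7 h): 195·exp(−0.09902·46) = 2.050 mg/L
Dose 3 (435 mg at t=14 h): 435·exp(−0.09902·39) = 9.148 mg/L
Dose 4 (115 mg at t=21 h): 115·exp(−0.09902·32) = 4.837 mg/L
Dose 5 (195 mg at t=28 h): 195·exp(−0.09902·25) = 16.403 mg/L
Dose 6 (395 mg at t=35 h): 395·exp(−0.09902·18) = 66.454 mg/L
Dose 7 (390 mg at t=42 h): 390·exp(−0.09902·11) = 131.225 mg/L
Dose 8 (245 mg at t=49 h): 245·exp(−0.09902·4) = 164.873 mg/L
C(53) = 1.209 + 2.050 + 9.148 + 4.837 + 16.403 + 66.454 + 131.225 + 164.873 = 396.199 mg/L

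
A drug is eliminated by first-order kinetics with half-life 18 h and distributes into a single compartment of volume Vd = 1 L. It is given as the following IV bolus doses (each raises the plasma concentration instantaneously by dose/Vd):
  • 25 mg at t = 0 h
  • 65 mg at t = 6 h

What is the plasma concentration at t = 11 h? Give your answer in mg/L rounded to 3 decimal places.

69.983 mg/L

k = ln 2 / 18 = 0.03851 per h
Dose 1 (25 mg at t=0 h): 25·exp(−0.03851·11) = 16.367 mg/L
Dose 2 (65 mg at t=6 h): 65·exp(−0.03851·5) = 53.616 mg/L
C(11) = 16.367 + 53.616 = 69.983 mg/L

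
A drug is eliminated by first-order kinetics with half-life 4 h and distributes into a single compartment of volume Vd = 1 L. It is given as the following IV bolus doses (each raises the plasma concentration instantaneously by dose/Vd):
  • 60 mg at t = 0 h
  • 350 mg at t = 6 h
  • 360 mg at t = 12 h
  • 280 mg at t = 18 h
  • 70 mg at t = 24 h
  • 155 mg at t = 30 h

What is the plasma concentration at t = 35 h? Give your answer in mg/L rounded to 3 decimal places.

k = ln 2 / 4 = 0.17329 per h
Dose 1 (60 mg at t=0 h): 60·exp(−0.17329·35) = 0.139 mg/L
Dose 2 (350 mg at t=6 h): 350·exp(−0.17329·29) = 2.299 mg/L
Dose 3 (360 mg at t=12 h): 360·exp(−0.17329·23) = 6.689 mg/L
Dose 4 (280 mg at t=18 h): 280·exp(−0.17329·17) = 14.716 mg/L
Dose 5 (70 mg at t=24 h): 70·exp(−0.17329·11) = 10.406 mg/L
Dose 6 (155 mg at t=30 h): 155·exp(−0.17329·5) = 65.169 mg/L
C(35) = 0.139 + 2.299 + 6.689 + 14.716 + 10.406 + 65.169 = 99.419 mg/L

99.419 mg/L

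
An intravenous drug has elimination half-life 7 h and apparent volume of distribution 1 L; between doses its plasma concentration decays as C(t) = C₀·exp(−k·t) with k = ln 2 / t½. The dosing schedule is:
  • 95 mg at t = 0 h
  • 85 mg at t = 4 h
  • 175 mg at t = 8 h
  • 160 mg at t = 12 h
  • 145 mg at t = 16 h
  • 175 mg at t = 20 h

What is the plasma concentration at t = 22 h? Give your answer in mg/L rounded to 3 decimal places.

351.851 mg/L

k = ln 2 / 7 = 0.09902 per h
Dose 1 (95 mg at t=0 h): 95·exp(−0.09902·22) = 10.755 mg/L
Dose 2 (85 mg at t=4 h): 85·exp(−0.09902·18) = 14.300 mg/L
Dose 3 (175 mg at t=8 h): 175·exp(−0.09902·14) = 43.750 mg/L
Dose 4 (160 mg at t=12 h): 160·exp(−0.09902·10) = 59.440 mg/L
Dose 5 (145 mg at t=16 h): 145·exp(−0.09902·6) = 80.046 mg/L
Dose 6 (175 mg at t=20 h): 175·exp(−0.09902·2) = 143.559 mg/L
C(22) = 10.755 + 14.300 + 43.750 + 59.440 + 80.046 + 143.559 = 351.851 mg/L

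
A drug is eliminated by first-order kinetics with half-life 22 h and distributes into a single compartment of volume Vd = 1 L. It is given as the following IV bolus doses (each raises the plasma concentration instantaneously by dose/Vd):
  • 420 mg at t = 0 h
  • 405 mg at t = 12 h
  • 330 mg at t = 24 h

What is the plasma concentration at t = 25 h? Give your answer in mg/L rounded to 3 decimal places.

k = ln 2 / 22 = 0.03151 per h
Dose 1 (420 mg at t=0 h): 420·exp(−0.03151·25) = 191.060 mg/L
Dose 2 (405 mg at t=12 h): 405·exp(−0.03151·13) = 268.889 mg/L
Dose 3 (330 mg at t=24 h): 330·exp(−0.03151·1) = 319.765 mg/L
C(25) = 191.060 + 268.889 + 319.765 = 779.714 mg/L

779.714 mg/L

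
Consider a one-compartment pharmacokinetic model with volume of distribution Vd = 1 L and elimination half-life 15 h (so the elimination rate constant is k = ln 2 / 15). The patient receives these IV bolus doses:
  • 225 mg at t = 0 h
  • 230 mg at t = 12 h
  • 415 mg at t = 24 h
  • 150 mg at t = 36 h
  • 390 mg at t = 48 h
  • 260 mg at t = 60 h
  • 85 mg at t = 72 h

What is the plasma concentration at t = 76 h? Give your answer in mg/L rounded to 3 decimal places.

381.550 mg/L

k = ln 2 / 15 = 0.04621 per h
Dose 1 (225 mg at t=0 h): 225·exp(−0.04621·76) = 6.714 mg/L
Dose 2 (230 mg at t=12 h): 230·exp(−0.04621·64) = 11.949 mg/L
Dose 3 (415 mg at t=24 h): 415·exp(−0.04621·52) = 37.539 mg/L
Dose 4 (150 mg at t=36 h): 150·exp(−0.04621·40) = 23.624 mg/L
Dose 5 (390 mg at t=48 h): 390·exp(−0.04621·28) = 106.940 mg/L
Dose 6 (260 mg at t=60 h): 260·exp(−0.04621·16) = 124.129 mg/L
Dose 7 (85 mg at t=72 h): 85·exp(−0.04621·4) = 70.655 mg/L
C(76) = 6.714 + 11.949 + 37.539 + 23.624 + 106.940 + 124.129 + 70.655 = 381.550 mg/L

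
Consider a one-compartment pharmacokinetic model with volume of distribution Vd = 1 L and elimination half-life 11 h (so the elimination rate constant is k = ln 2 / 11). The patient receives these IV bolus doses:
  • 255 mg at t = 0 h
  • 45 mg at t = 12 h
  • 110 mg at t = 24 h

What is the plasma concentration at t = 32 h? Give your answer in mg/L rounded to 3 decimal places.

k = ln 2 / 11 = 0.06301 per h
Dose 1 (255 mg at t=0 h): 255·exp(−0.06301·32) = 33.948 mg/L
Dose 2 (45 mg at t=12 h): 45·exp(−0.06301·20) = 12.761 mg/L
Dose 3 (110 mg at t=24 h): 110·exp(−0.06301·8) = 66.445 mg/L
C(32) = 33.948 + 12.761 + 66.445 = 113.154 mg/L

113.154 mg/L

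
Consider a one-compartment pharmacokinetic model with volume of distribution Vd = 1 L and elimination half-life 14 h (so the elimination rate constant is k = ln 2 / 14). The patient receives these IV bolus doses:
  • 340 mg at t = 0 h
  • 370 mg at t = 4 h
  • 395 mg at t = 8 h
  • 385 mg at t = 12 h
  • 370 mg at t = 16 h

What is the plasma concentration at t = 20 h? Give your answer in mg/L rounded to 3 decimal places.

k = ln 2 / 14 = 0.04951 per h
Dose 1 (340 mg at t=0 h): 340·exp(−0.04951·20) = 126.310 mg/L
Dose 2 (370 mg at t=4 h): 370·exp(−0.04951·16) = 167.559 mg/L
Dose 3 (395 mg at t=8 h): 395·exp(−0.04951·12) = 218.058 mg/L
Dose 4 (385 mg at t=12 h): 385·exp(−0.04951·8) = 259.086 mg/L
Dose 5 (370 mg at t=16 h): 370·exp(−0.04951·4) = 303.524 mg/L
C(20) = 126.310 + 167.559 + 218.058 + 259.086 + 303.524 = 1074.536 mg/L

1074.536 mg/L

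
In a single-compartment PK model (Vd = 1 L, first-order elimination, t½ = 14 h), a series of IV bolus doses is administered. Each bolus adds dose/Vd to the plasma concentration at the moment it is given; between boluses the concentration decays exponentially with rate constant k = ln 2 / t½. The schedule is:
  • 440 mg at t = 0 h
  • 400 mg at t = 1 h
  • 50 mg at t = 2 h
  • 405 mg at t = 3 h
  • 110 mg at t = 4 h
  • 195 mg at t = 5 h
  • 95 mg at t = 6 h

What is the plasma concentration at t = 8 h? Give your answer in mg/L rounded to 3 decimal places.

1276.643 mg/L

k = ln 2 / 14 = 0.04951 per h
Dose 1 (440 mg at t=0 h): 440·exp(−0.04951·8) = 296.098 mg/L
Dose 2 (400 mg at t=1 h): 400·exp(−0.04951·7) = 282.843 mg/L
Dose 3 (50 mg at t=2 h): 50·exp(−0.04951·6) = 37.150 mg/L
Dose 4 (405 mg at t=3 h): 405·exp(−0.04951·5) = 316.187 mg/L
Dose 5 (110 mg at t=4 h): 110·exp(−0.04951·4) = 90.237 mg/L
Dose 6 (195 mg at t=5 h): 195·exp(−0.04951·3) = 168.085 mg/L
Dose 7 (95 mg at t=6 h): 95·exp(−0.04951·2) = 86.044 mg/L
C(8) = 296.098 + 282.843 + 37.150 + 316.187 + 90.237 + 168.085 + 86.044 = 1276.643 mg/L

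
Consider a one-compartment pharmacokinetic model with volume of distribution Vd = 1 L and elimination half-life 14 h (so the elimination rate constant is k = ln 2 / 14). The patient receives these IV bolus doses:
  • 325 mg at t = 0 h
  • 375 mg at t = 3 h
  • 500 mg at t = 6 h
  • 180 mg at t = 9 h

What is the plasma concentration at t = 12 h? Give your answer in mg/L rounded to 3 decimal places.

946.234 mg/L

k = ln 2 / 14 = 0.04951 per h
Dose 1 (325 mg at t=0 h): 325·exp(−0.04951·12) = 179.415 mg/L
Dose 2 (375 mg at t=3 h): 375·exp(−0.04951·9) = 240.166 mg/L
Dose 3 (500 mg at t=6 h): 500·exp(−0.04951·6) = 371.499 mg/L
Dose 4 (180 mg at t=9 h): 180·exp(−0.04951·3) = 155.155 mg/L
C(12) = 179.415 + 240.166 + 371.499 + 155.155 = 946.234 mg/L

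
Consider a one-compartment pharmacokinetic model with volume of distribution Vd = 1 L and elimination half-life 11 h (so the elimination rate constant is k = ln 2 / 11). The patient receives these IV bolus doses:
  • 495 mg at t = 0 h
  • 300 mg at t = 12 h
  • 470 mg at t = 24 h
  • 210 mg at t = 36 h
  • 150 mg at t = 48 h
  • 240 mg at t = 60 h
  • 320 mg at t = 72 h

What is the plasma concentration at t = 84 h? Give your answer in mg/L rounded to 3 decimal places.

245.263 mg/L

k = ln 2 / 11 = 0.06301 per h
Dose 1 (495 mg at t=0 h): 495·exp(−0.06301·84) = 2.488 mg/L
Dose 2 (300 mg at t=12 h): 300·exp(−0.06301·72) = 3.212 mg/L
Dose 3 (470 mg at t=24 h): 470·exp(−0.06301·60) = 10.718 mg/L
Dose 4 (210 mg at t=36 h): 210·exp(−0.06301·48) = 10.201 mg/L
Dose 5 (150 mg at t=48 h): 150·exp(−0.06301·36) = 15.520 mg/L
Dose 6 (240 mg at t=60 h): 240·exp(−0.06301·24) = 52.895 mg/L
Dose 7 (320 mg at t=72 h): 320·exp(−0.06301·12) = 150.229 mg/L
C(84) = 2.488 + 3.212 + 10.718 + 10.201 + 15.520 + 52.895 + 150.229 = 245.263 mg/L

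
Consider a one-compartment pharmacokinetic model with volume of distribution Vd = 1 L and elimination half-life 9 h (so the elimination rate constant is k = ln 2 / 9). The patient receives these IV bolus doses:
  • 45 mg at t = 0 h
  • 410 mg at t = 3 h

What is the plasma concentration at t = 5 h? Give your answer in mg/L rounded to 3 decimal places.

382.088 mg/L

k = ln 2 / 9 = 0.07702 per h
Dose 1 (45 mg at t=0 h): 45·exp(−0.07702·5) = 30.618 mg/L
Dose 2 (410 mg at t=3 h): 410·exp(−0.07702·2) = 351.470 mg/L
C(5) = 30.618 + 351.470 = 382.088 mg/L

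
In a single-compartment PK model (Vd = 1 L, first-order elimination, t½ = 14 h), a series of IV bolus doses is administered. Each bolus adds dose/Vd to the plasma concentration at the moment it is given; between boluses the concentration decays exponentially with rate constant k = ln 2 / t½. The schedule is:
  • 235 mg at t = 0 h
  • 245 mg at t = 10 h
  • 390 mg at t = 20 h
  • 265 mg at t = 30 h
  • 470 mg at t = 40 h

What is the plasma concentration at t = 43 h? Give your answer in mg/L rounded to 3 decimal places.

745.013 mg/L

k = ln 2 / 14 = 0.04951 per h
Dose 1 (235 mg at t=0 h): 235·exp(−0.04951·43) = 27.956 mg/L
Dose 2 (245 mg at t=10 h): 245·exp(−0.04951·33) = 47.818 mg/L
Dose 3 (390 mg at t=20 h): 390·exp(−0.04951·23) = 124.886 mg/L
Dose 4 (265 mg at t=30 h): 265·exp(−0.04951·13) = 139.225 mg/L
Dose 5 (470 mg at t=40 h): 470·exp(−0.04951·3) = 405.127 mg/L
C(43) = 27.956 + 47.818 + 124.886 + 139.225 + 405.127 = 745.013 mg/L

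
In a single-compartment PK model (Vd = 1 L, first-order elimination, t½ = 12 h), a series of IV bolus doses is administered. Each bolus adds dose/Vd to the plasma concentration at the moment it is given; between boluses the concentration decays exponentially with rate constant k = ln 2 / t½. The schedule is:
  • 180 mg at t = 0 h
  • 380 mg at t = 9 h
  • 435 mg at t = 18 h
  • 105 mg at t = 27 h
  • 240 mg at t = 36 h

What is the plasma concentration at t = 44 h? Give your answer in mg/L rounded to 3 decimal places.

351.905 mg/L

k = ln 2 / 12 = 0.05776 per h
Dose 1 (180 mg at t=0 h): 180·exp(−0.05776·44) = 14.174 mg/L
Dose 2 (380 mg at t=9 h): 380·exp(−0.05776·35) = 50.324 mg/L
Dose 3 (435 mg at t=18 h): 435·exp(−0.05776·26) = 96.885 mg/L
Dose 4 (105 mg at t=27 h): 105·exp(−0.05776·17) = 39.331 mg/L
Dose 5 (240 mg at t=36 h): 240·exp(−0.05776·8) = 151.191 mg/L
C(44) = 14.174 + 50.324 + 96.885 + 39.331 + 151.191 = 351.905 mg/L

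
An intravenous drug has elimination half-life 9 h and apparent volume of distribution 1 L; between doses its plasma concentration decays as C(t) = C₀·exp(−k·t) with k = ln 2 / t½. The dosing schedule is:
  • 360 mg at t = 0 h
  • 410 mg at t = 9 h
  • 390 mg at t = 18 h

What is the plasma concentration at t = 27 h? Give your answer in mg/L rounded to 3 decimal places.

k = ln 2 / 9 = 0.07702 per h
Dose 1 (360 mg at t=0 h): 360·exp(−0.07702·27) = 45.000 mg/L
Dose 2 (410 mg at t=9 h): 410·exp(−0.07702·18) = 102.500 mg/L
Dose 3 (390 mg at t=18 h): 390·exp(−0.07702·9) = 195.000 mg/L
C(27) = 45.000 + 102.500 + 195.000 = 342.500 mg/L

342.500 mg/L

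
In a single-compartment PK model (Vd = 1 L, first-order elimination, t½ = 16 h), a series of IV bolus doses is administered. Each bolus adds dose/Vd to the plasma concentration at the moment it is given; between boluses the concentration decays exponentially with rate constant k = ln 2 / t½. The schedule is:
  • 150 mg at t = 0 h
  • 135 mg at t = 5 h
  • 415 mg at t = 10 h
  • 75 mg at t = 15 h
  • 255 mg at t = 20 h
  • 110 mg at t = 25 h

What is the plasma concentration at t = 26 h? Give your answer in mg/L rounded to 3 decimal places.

k = ln 2 / 16 = 0.04332 per h
Dose 1 (150 mg at t=0 h): 150·exp(−0.04332·26) = 48.631 mg/L
Dose 2 (135 mg at t=5 h): 135·exp(−0.04332·21) = 54.354 mg/L
Dose 3 (415 mg at t=10 h): 415·exp(−0.04332·16) = 207.500 mg/L
Dose 4 (75 mg at t=15 h): 75·exp(−0.04332·11) = 46.570 mg/L
Dose 5 (255 mg at t=20 h): 255·exp(−0.04332·6) = 196.632 mg/L
Dose 6 (110 mg at t=25 h): 110·exp(−0.04332·1) = 105.336 mg/L
C(26) = 48.631 + 54.354 + 207.500 + 46.570 + 196.632 + 105.336 = 659.023 mg/L

659.023 mg/L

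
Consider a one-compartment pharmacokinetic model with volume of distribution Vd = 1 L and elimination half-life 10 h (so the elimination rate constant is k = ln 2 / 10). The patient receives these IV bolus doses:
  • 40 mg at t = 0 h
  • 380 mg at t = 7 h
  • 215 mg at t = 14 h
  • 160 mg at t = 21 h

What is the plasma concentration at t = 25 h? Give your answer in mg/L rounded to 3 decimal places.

k = ln 2 / 10 = 0.06931 per h
Dose 1 (40 mg at t=0 h): 40·exp(−0.06931·25) = 7.071 mg/L
Dose 2 (380 mg at t=7 h): 380·exp(−0.06931·18) = 109.126 mg/L
Dose 3 (215 mg at t=14 h): 215·exp(−0.06931·11) = 100.301 mg/L
Dose 4 (160 mg at t=21 h): 160·exp(−0.06931·4) = 121.257 mg/L
C(25) = 7.071 + 109.126 + 100.301 + 121.257 = 337.756 mg/L

337.756 mg/L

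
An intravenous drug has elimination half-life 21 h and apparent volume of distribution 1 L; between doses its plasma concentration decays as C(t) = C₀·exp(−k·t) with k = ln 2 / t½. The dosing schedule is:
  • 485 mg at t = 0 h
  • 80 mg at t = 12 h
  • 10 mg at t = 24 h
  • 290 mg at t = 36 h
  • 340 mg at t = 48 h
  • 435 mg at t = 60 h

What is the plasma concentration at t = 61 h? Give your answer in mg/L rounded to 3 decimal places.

852.901 mg/L

k = ln 2 / 21 = 0.03301 per h
Dose 1 (485 mg at t=0 h): 485·exp(−0.03301·61) = 64.762 mg/L
Dose 2 (80 mg at t=12 h): 80·exp(−0.03301·49) = 15.874 mg/L
Dose 3 (10 mg at t=24 h): 10·exp(−0.03301·37) = 2.949 mg/L
Dose 4 (290 mg at t=36 h): 290·exp(−0.03301·25) = 127.066 mg/L
Dose 5 (340 mg at t=48 h): 340·exp(−0.03301·13) = 221.374 mg/L
Dose 6 (435 mg at t=60 h): 435·exp(−0.03301·1) = 420.876 mg/L
C(61) = 64.762 + 15.874 + 2.949 + 127.066 + 221.374 + 420.876 = 852.901 mg/L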